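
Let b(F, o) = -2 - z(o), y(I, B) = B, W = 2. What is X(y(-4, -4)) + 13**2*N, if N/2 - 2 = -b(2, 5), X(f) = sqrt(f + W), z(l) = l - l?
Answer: 1352 + I*sqrt(2) ≈ 1352.0 + 1.4142*I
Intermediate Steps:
z(l) = 0
X(f) = sqrt(2 + f) (X(f) = sqrt(f + 2) = sqrt(2 + f))
b(F, o) = -2 (b(F, o) = -2 - 1*0 = -2 + 0 = -2)
N = 8 (N = 4 + 2*(-1*(-2)) = 4 + 2*2 = 4 + 4 = 8)
X(y(-4, -4)) + 13**2*N = sqrt(2 - 4) + 13**2*8 = sqrt(-2) + 169*8 = I*sqrt(2) + 1352 = 1352 + I*sqrt(2)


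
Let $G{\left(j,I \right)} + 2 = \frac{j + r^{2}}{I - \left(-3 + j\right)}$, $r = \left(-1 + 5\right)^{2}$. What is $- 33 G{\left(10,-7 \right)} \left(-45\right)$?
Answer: $-31185$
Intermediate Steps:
$r = 16$ ($r = 4^{2} = 16$)
$G{\left(j,I \right)} = -2 + \frac{256 + j}{3 + I - j}$ ($G{\left(j,I \right)} = -2 + \frac{j + 16^{2}}{I - \left(-3 + j\right)} = -2 + \frac{j + 256}{3 + I - j} = -2 + \frac{256 + j}{3 + I - j}$)
$- 33 G{\left(10,-7 \right)} \left(-45\right) = - 33 \frac{250 - -14 + 3 \cdot 10}{3 - 7 - 10} \left(-45\right) = - 33 \frac{250 + 14 + 30}{3 - 7 - 10} \left(-45\right) = - 33 \frac{1}{-14} \cdot 294 \left(-45\right) = - 33 \left(\left(- \frac{1}{14}\right) 294\right) \left(-45\right) = \left(-33\right) \left(-21\right) \left(-45\right) = 693 \left(-45\right) = -31185$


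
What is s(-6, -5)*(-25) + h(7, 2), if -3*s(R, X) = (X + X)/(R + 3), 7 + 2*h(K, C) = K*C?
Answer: 563/18 ≈ 31.278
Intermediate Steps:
h(K, C) = -7/2 + C*K/2 (h(K, C) = -7/2 + (K*C)/2 = -7/2 + (C*K)/2 = -7/2 + C*K/2)
s(R, X) = -2*X/(3*(3 + R)) (s(R, X) = -(X + X)/(3*(R + 3)) = -2*X/(3*(3 + R)))
s(-6, -5)*(-25) + h(7, 2) = -2*(-5)/(9 + 3*(-6))*(-25) + (-7/2 + (1/2)*2*7) = -2*(-5)/(9 - 18)*(-25) + (-7/2 + 7) = -2*(-5)/(-9)*(-25) + 7/2 = -2*(-5)*(-1/9)*(-25) + 7/2 = -10/9*(-25) + 7/2 = 250/9 + 7/2 = 563/18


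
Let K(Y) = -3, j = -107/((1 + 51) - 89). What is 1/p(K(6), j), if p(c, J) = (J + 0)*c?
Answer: -37/321 ≈ -0.11526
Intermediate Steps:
j = 107/37 (j = -107/(52 - 89) = -107/(-37) = -107*(-1/37) = 107/37 ≈ 2.8919)
p(c, J) = J*c
1/p(K(6), j) = 1/((107/37)*(-3)) = 1/(-321/37) = -37/321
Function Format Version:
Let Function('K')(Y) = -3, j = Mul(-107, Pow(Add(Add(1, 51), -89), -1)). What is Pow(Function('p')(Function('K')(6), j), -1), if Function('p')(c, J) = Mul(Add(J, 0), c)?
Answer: Rational(-37, 321) ≈ -0.11526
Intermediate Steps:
j = Rational(107, 37) (j = Mul(-107, Pow(Add(52, -89), -1)) = Mul(-107, Pow(-37, -1)) = Mul(-107, Rational(-1, 37)) = Rational(107, 37) ≈ 2.8919)
Function('p')(c, J) = Mul(J, c)
Pow(Function('p')(Function('K')(6), j), -1) = Pow(Mul(Rational(107, 37), -3), -1) = Pow(Rational(-321, 37), -1) = Rational(-37, 321)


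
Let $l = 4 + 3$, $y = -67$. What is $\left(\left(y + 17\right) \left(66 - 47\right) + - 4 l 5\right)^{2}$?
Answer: $1188100$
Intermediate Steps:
$l = 7$
$\left(\left(y + 17\right) \left(66 - 47\right) + - 4 l 5\right)^{2} = \left(\left(-67 + 17\right) \left(66 - 47\right) + \left(-4\right) 7 \cdot 5\right)^{2} = \left(\left(-50\right) 19 - 140\right)^{2} = \left(-950 - 140\right)^{2} = \left(-1090\right)^{2} = 1188100$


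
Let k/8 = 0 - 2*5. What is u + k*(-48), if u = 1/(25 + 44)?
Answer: 264961/69 ≈ 3840.0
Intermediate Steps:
k = -80 (k = 8*(0 - 2*5) = 8*(0 - 10) = 8*(-10) = -80)
u = 1/69 ≈ 0.014493
u + k*(-48) = 1/69 - 80*(-48) = 1/69 + 3840 = 264961/69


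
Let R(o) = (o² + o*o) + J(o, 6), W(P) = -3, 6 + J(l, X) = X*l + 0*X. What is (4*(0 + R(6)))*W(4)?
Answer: -1224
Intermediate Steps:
J(l, X) = -6 + X*l (J(l, X) = -6 + (X*l + 0*X) = -6 + (X*l + 0) = -6 + X*l)
R(o) = -6 + 2*o² + 6*o (R(o) = (o² + o*o) + (-6 + 6*o) = (o² + o²) + (-6 + 6*o) = 2*o² + (-6 + 6*o) = -6 + 2*o² + 6*o)
(4*(0 + R(6)))*W(4) = (4*(0 + (-6 + 2*6² + 6*6)))*(-3) = (4*(0 + (-6 + 2*36 + 36)))*(-3) = (4*(0 + (-6 + 72 + 36)))*(-3) = (4*(0 + 102))*(-3) = (4*102)*(-3) = 408*(-3) = -1224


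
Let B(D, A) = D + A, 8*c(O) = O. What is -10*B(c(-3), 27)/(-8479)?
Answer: 1065/33916 ≈ 0.031401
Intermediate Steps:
c(O) = O/8
B(D, A) = A + D
-10*B(c(-3), 27)/(-8479) = -10*(27 + (⅛)*(-3))/(-8479) = -10*(27 - 3/8)*(-1/8479) = -10*213/8*(-1/8479) = -1065/4*(-1/8479) = 1065/33916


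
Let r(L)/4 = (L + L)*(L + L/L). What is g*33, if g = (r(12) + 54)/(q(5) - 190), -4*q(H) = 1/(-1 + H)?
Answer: -687456/3041 ≈ -226.06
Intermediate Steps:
r(L) = 8*L*(1 + L) (r(L) = 4*((L + L)*(L + L/L)) = 4*((2*L)*(L + 1)) = 4*((2*L)*(1 + L)) = 4*(2*L*(1 + L)) = 8*L*(1 + L))
q(H) = -1/(4*(-1 + H))
g = -20832/3041 (g = (8*12*(1 + 12) + 54)/(-1/(-4 + 4*5) - 190) = (8*12*13 + 54)/(-1/(-4 + 20) - 190) = (1248 + 54)/(-1/16 - 190) = 1302/(-1*1/16 - 190) = 1302/(-1/16 - 190) = 1302/(-3041/16) = 1302*(-16/3041) = -20832/3041 ≈ -6.8504)
g*33 = -20832/3041*33 = -687456/3041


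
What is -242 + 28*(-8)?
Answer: -466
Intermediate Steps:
-242 + 28*(-8) = -242 - 224 = -466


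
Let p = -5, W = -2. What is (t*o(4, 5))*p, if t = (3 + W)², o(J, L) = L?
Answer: -25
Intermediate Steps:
t = 1 (t = (3 - 2)² = 1² = 1)
(t*o(4, 5))*p = (1*5)*(-5) = 5*(-5) = -25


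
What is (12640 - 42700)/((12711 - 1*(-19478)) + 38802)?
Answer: -30060/70991 ≈ -0.42343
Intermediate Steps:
(12640 - 42700)/((12711 - 1*(-19478)) + 38802) = -30060/((12711 + 19478) + 38802) = -30060/(32189 + 38802) = -30060/70991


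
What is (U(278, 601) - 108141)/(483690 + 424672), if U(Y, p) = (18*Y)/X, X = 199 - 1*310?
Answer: -4002885/33609394 ≈ -0.11910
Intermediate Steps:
X = -111 (X = 199 - 310 = -111)
U(Y, p) = -6*Y/37 (U(Y, p) = (18*Y)/(-111) = (18*Y)*(-1/111) = -6*Y/37)
(U(278, 601) - 108141)/(483690 + 424672) = (-6/37*278 - 108141)/(483690 + 424672) = (-1668/37 - 108141)/908362 = -4002885/37*1/908362 = -4002885/33609394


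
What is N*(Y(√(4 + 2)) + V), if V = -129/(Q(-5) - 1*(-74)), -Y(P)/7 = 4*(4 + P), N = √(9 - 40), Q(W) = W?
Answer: I*√31*(-2619 - 644*√6)/23 ≈ -1015.9*I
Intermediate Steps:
N = I*√31 (N = √(-31) = I*√31 ≈ 5.5678*I)
Y(P) = -112 - 28*P (Y(P) = -28*(4 + P) = -7*(16 + 4*P) = -112 - 28*P)
V = -43/23 (V = -129/(-5 - 1*(-74)) = -129/(-5 + 74) = -129/69 = -129*1/69 = -43/23 ≈ -1.8696)
N*(Y(√(4 + 2)) + V) = (I*√31)*((-112 - 28*√(4 + 2)) - 43/23) = (I*√31)*((-112 - 28*√6) - 43/23) = (I*√31)*(-2619/23 - 28*√6) = I*√31*(-2619/23 - 28*√6)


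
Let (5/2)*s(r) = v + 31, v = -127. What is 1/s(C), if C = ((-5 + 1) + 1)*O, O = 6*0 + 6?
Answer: -5/192 ≈ -0.026042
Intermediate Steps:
O = 6 (O = 0 + 6 = 6)
C = -18 (C = ((-5 + 1) + 1)*6 = (-4 + 1)*6 = -3*6 = -18)
s(r) = -192/5 (s(r) = 2*(-127 + 31)/5 = (⅖)*(-96) = -192/5)
1/s(C) = 1/(-192/5) = -5/192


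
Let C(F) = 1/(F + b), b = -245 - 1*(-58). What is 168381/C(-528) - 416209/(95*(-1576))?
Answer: -18025151957591/149720 ≈ -1.2039e+8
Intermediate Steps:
b = -187 (b = -245 + 58 = -187)
C(F) = 1/(-187 + F) (C(F) = 1/(F - 187) = 1/(-187 + F))
168381/C(-528) - 416209/(95*(-1576)) = 168381/(1/(-187 - 528)) - 416209/(95*(-1576)) = 168381/(1/(-715)) - 416209/(-149720) = 168381/(-1/715) - 416209*(-1/149720) = 168381*(-715) + 416209/149720 = -120392415 + 416209/149720 = -18025151957591/149720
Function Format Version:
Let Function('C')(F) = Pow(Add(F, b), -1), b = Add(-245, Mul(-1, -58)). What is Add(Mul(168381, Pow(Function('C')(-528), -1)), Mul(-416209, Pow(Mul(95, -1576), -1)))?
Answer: Rational(-18025151957591, 149720) ≈ -1.2039e+8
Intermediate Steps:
b = -187 (b = Add(-245, 58) = -187)
Function('C')(F) = Pow(Add(-187, F), -1) (Function('C')(F) = Pow(Add(F, -187), -1) = Pow(Add(-187, F), -1))
Add(Mul(168381, Pow(Function('C')(-528), -1)), Mul(-416209, Pow(Mul(95, -1576), -1))) = Add(Mul(168381, Pow(Pow(Add(-187, -528), -1), -1)), Mul(-416209, Pow(Mul(95, -1576), -1))) = Add(Mul(168381, Pow(Pow(-715, -1), -1)), Mul(-416209, Pow(-149720, -1))) = Add(Mul(168381, Pow(Rational(-1, 715), -1)), Mul(-416209, Rational(-1, 149720))) = Add(Mul(168381, -715), Rational(416209, 149720)) = Add(-120392415, Rational(416209, 149720)) = Rational(-18025151957591, 149720)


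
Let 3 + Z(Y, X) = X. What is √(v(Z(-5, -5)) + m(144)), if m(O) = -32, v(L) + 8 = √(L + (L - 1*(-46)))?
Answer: √(-40 + √30) ≈ 5.8756*I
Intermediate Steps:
Z(Y, X) = -3 + X
v(L) = -8 + √(46 + 2*L) (v(L) = -8 + √(L + (L - 1*(-46))) = -8 + √(L + (L + 46)) = -8 + √(L + (46 + L)) = -8 + √(46 + 2*L))
√(v(Z(-5, -5)) + m(144)) = √((-8 + √(46 + 2*(-3 - 5))) - 32) = √((-8 + √(46 + 2*(-8))) - 32) = √((-8 + √(46 - 16)) - 32) = √((-8 + √30) - 32) = √(-40 + √30)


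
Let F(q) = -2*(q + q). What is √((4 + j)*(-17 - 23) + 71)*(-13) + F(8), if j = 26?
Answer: -32 - 13*I*√1129 ≈ -32.0 - 436.81*I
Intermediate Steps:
F(q) = -4*q
√((4 + j)*(-17 - 23) + 71)*(-13) + F(8) = √((4 + 26)*(-17 - 23) + 71)*(-13) - 4*8 = √(30*(-40) + 71)*(-13) - 32 = √(-1200 + 71)*(-13) - 32 = √(-1129)*(-13) - 32 = (I*√1129)*(-13) - 32 = -13*I*√1129 - 32 = -32 - 13*I*√1129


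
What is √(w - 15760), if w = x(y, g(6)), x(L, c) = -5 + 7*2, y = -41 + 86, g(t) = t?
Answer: I*√15751 ≈ 125.5*I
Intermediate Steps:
y = 45
x(L, c) = 9 (x(L, c) = -5 + 14 = 9)
w = 9
√(w - 15760) = √(9 - 15760) = √(-15751) = I*√15751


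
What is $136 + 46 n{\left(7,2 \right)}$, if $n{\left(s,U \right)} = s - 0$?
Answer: $458$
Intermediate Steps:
$n{\left(s,U \right)} = s$ ($n{\left(s,U \right)} = s + 0 = s$)
$136 + 46 n{\left(7,2 \right)} = 136 + 46 \cdot 7 = 136 + 322 = 458$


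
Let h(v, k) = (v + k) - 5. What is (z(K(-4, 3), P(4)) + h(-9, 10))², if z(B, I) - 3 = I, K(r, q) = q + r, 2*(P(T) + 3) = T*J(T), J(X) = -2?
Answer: 64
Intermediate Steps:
P(T) = -3 - T (P(T) = -3 + (T*(-2))/2 = -3 + (-2*T)/2 = -3 - T)
h(v, k) = -5 + k + v (h(v, k) = (k + v) - 5 = -5 + k + v)
z(B, I) = 3 + I
(z(K(-4, 3), P(4)) + h(-9, 10))² = ((3 + (-3 - 1*4)) + (-5 + 10 - 9))² = ((3 + (-3 - 4)) - 4)² = ((3 - 7) - 4)² = (-4 - 4)² = (-8)² = 64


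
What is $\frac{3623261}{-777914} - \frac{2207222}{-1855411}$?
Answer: $- \frac{5005609420363}{1443350192654} \approx -3.468$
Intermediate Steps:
$\frac{3623261}{-777914} - \frac{2207222}{-1855411} = 3623261 \left(- \frac{1}{777914}\right) - - \frac{2207222}{1855411} = - \frac{3623261}{777914} + \frac{2207222}{1855411} = - \frac{5005609420363}{1443350192654}$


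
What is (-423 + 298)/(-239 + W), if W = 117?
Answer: 125/122 ≈ 1.0246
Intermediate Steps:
(-423 + 298)/(-239 + W) = (-423 + 298)/(-239 + 117) = -125/(-122) = -125*(-1/122) = 125/122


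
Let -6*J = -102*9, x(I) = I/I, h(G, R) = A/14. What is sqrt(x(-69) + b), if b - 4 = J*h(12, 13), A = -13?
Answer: I*sqrt(26866)/14 ≈ 11.708*I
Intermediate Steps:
h(G, R) = -13/14
x(I) = 1
J = 153 (J = -(-17)*9 = -1/6*(-918) = 153)
b = -1933/14 (b = 4 + 153*(-13/14) = 4 - 1989/14 = -1933/14 ≈ -138.07)
sqrt(x(-69) + b) = sqrt(1 - 1933/14) = sqrt(-1919/14) = I*sqrt(26866)/14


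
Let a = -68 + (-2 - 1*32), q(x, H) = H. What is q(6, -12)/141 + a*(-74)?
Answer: 354752/47 ≈ 7547.9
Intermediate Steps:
a = -102 (a = -68 + (-2 - 32) = -68 - 34 = -102)
q(6, -12)/141 + a*(-74) = -12/141 - 102*(-74) = -12*1/141 + 7548 = -4/47 + 7548 = 354752/47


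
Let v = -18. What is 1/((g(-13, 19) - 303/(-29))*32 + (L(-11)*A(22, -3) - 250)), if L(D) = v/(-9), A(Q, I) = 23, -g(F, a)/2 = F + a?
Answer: -29/7356 ≈ -0.0039424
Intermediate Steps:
g(F, a) = -2*F - 2*a (g(F, a) = -2*(F + a) = -2*F - 2*a)
L(D) = 2 (L(D) = -18/(-9) = -18*(-1/9) = 2)
1/((g(-13, 19) - 303/(-29))*32 + (L(-11)*A(22, -3) - 250)) = 1/(((-2*(-13) - 2*19) - 303/(-29))*32 + (2*23 - 250)) = 1/(((26 - 38) - 303*(-1/29))*32 + (46 - 250)) = 1/((-12 + 303/29)*32 - 204) = 1/(-45/29*32 - 204) = 1/(-1440/29 - 204) = 1/(-7356/29) = -29/7356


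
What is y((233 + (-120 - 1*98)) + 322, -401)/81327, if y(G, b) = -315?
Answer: -105/27109 ≈ -0.0038733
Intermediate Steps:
y((233 + (-120 - 1*98)) + 322, -401)/81327 = -315/81327 = -315*1/81327 = -105/27109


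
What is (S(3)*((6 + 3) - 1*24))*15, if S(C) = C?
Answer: -675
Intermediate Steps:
(S(3)*((6 + 3) - 1*24))*15 = (3*((6 + 3) - 1*24))*15 = (3*(9 - 24))*15 = (3*(-15))*15 = -45*15 = -675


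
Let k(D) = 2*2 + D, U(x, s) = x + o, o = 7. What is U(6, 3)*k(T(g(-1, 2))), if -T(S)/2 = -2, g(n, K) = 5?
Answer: 104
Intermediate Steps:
T(S) = 4 (T(S) = -2*(-2) = 4)
U(x, s) = 7 + x (U(x, s) = x + 7 = 7 + x)
k(D) = 4 + D
U(6, 3)*k(T(g(-1, 2))) = (7 + 6)*(4 + 4) = 13*8 = 104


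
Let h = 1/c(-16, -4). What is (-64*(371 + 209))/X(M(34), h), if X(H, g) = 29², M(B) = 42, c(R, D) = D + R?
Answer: -1280/29 ≈ -44.138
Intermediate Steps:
h = -1/20 (h = 1/(-4 - 16) = 1/(-20) = -1/20 ≈ -0.050000)
X(H, g) = 841
(-64*(371 + 209))/X(M(34), h) = -64*(371 + 209)/841 = -64*580*(1/841) = -37120*1/841 = -1280/29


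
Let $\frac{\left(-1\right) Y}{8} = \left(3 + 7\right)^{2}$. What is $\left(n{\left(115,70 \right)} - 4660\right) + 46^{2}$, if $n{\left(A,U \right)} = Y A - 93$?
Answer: $-94637$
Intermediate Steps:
$Y = -800$ ($Y = - 8 \left(3 + 7\right)^{2} = - 8 \cdot 10^{2} = \left(-8\right) 100 = -800$)
$n{\left(A,U \right)} = -93 - 800 A$ ($n{\left(A,U \right)} = - 800 A - 93 = -93 - 800 A$)
$\left(n{\left(115,70 \right)} - 4660\right) + 46^{2} = \left(\left(-93 - 92000\right) - 4660\right) + 46^{2} = \left(\left(-93 - 92000\right) - 4660\right) + 2116 = \left(-92093 - 4660\right) + 2116 = -96753 + 2116 = -94637$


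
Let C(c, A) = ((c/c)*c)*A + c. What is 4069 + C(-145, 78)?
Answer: -7386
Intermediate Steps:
C(c, A) = c + A*c (C(c, A) = (1*c)*A + c = c*A + c = A*c + c = c + A*c)
4069 + C(-145, 78) = 4069 - 145*(1 + 78) = 4069 - 145*79 = 4069 - 11455 = -7386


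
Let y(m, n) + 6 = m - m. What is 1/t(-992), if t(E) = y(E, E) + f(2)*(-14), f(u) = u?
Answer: -1/34 ≈ -0.029412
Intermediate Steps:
y(m, n) = -6 (y(m, n) = -6 + (m - m) = -6 + 0 = -6)
t(E) = -34 (t(E) = -6 + 2*(-14) = -6 - 28 = -34)
1/t(-992) = 1/(-34) = -1/34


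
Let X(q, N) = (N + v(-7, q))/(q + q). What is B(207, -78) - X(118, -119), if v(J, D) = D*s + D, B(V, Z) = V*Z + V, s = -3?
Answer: -3761249/236 ≈ -15938.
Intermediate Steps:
B(V, Z) = V + V*Z
v(J, D) = -2*D (v(J, D) = D*(-3) + D = -3*D + D = -2*D)
X(q, N) = (N - 2*q)/(2*q) (X(q, N) = (N - 2*q)/(q + q) = (N - 2*q)/((2*q)) = (N - 2*q)*(1/(2*q)) = (N - 2*q)/(2*q))
B(207, -78) - X(118, -119) = 207*(1 - 78) - ((½)*(-119) - 1*118)/118 = 207*(-77) - (-119/2 - 118)/118 = -15939 - (-355)/(118*2) = -15939 - 1*(-355/236) = -15939 + 355/236 = -3761249/236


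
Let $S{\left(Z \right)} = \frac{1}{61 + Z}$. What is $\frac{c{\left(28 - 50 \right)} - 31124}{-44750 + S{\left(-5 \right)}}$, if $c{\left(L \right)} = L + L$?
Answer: $\frac{1745408}{2505999} \approx 0.69649$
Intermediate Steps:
$c{\left(L \right)} = 2 L$
$\frac{c{\left(28 - 50 \right)} - 31124}{-44750 + S{\left(-5 \right)}} = \frac{2 \left(28 - 50\right) - 31124}{-44750 + \frac{1}{61 - 5}} = \frac{2 \left(-22\right) - 31124}{-44750 + \frac{1}{56}} = \frac{-44 - 31124}{-44750 + \frac{1}{56}} = - \frac{31168}{- \frac{2505999}{56}} = \left(-31168\right) \left(- \frac{56}{2505999}\right) = \frac{1745408}{2505999}$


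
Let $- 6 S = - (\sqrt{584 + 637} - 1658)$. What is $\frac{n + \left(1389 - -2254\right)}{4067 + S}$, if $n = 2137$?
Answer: $\frac{157752384}{103457663} - \frac{6936 \sqrt{1221}}{103457663} \approx 1.5225$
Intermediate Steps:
$S = - \frac{829}{3} + \frac{\sqrt{1221}}{6}$ ($S = - \frac{\left(-1\right) \left(\sqrt{584 + 637} - 1658\right)}{6} = - \frac{\left(-1\right) \left(\sqrt{1221} - 1658\right)}{6} = - \frac{\left(-1\right) \left(-1658 + \sqrt{1221}\right)}{6} = - \frac{1658 - \sqrt{1221}}{6} = - \frac{829}{3} + \frac{\sqrt{1221}}{6} \approx -270.51$)
$\frac{n + \left(1389 - -2254\right)}{4067 + S} = \frac{2137 + \left(1389 - -2254\right)}{4067 - \left(\frac{829}{3} - \frac{\sqrt{1221}}{6}\right)} = \frac{2137 + \left(1389 + 2254\right)}{\frac{11372}{3} + \frac{\sqrt{1221}}{6}} = \frac{2137 + 3643}{\frac{11372}{3} + \frac{\sqrt{1221}}{6}} = \frac{5780}{\frac{11372}{3} + \frac{\sqrt{1221}}{6}}$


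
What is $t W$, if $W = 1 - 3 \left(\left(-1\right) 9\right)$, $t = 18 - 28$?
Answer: $-280$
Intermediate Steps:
$t = -10$ ($t = 18 - 28 = -10$)
$W = 28$ ($W = 1 - -27 = 1 + 27 = 28$)
$t W = \left(-10\right) 28 = -280$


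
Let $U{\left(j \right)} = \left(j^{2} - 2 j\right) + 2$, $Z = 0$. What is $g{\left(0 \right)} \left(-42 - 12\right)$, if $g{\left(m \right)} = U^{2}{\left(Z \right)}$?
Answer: $-216$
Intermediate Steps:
$U{\left(j \right)} = 2 + j^{2} - 2 j$
$g{\left(m \right)} = 4$ ($g{\left(m \right)} = \left(2 + 0^{2} - 0\right)^{2} = \left(2 + 0 + 0\right)^{2} = 2^{2} = 4$)
$g{\left(0 \right)} \left(-42 - 12\right) = 4 \left(-42 - 12\right) = 4 \left(-54\right) = -216$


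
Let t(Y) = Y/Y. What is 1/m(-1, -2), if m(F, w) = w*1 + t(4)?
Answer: -1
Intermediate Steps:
t(Y) = 1
m(F, w) = 1 + w (m(F, w) = w*1 + 1 = w + 1 = 1 + w)
1/m(-1, -2) = 1/(1 - 2) = 1/(-1) = -1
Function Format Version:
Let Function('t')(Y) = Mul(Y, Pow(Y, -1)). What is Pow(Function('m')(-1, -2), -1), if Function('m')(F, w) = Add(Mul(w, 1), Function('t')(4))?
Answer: -1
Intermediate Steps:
Function('t')(Y) = 1
Function('m')(F, w) = Add(1, w) (Function('m')(F, w) = Add(Mul(w, 1), 1) = Add(w, 1) = Add(1, w))
Pow(Function('m')(-1, -2), -1) = Pow(Add(1, -2), -1) = Pow(-1, -1) = -1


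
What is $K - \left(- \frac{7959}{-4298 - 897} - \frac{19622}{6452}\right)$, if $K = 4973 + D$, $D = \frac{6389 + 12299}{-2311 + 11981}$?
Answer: $\frac{80648318002823}{16206020690} \approx 4976.4$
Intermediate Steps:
$D = \frac{9344}{4835}$ ($D = \frac{18688}{9670} = 18688 \cdot \frac{1}{9670} = \frac{9344}{4835} \approx 1.9326$)
$K = \frac{24053799}{4835}$ ($K = 4973 + \frac{9344}{4835} = \frac{24053799}{4835} \approx 4974.9$)
$K - \left(- \frac{7959}{-4298 - 897} - \frac{19622}{6452}\right) = \frac{24053799}{4835} - \left(- \frac{7959}{-4298 - 897} - \frac{19622}{6452}\right) = \frac{24053799}{4835} - \left(- \frac{7959}{-4298 - 897} - \frac{9811}{3226}\right) = \frac{24053799}{4835} - \left(- \frac{7959}{-5195} - \frac{9811}{3226}\right) = \frac{24053799}{4835} - \left(\left(-7959\right) \left(- \frac{1}{5195}\right) - \frac{9811}{3226}\right) = \frac{24053799}{4835} - \left(\frac{7959}{5195} - \frac{9811}{3226}\right) = \frac{24053799}{4835} - - \frac{25292411}{16759070} = \frac{24053799}{4835} + \frac{25292411}{16759070} = \frac{80648318002823}{16206020690}$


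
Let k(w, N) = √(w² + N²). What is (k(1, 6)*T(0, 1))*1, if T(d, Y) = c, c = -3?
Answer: -3*√37 ≈ -18.248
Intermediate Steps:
T(d, Y) = -3
k(w, N) = √(N² + w²)
(k(1, 6)*T(0, 1))*1 = (√(6² + 1²)*(-3))*1 = (√(36 + 1)*(-3))*1 = (√37*(-3))*1 = -3*√37*1 = -3*√37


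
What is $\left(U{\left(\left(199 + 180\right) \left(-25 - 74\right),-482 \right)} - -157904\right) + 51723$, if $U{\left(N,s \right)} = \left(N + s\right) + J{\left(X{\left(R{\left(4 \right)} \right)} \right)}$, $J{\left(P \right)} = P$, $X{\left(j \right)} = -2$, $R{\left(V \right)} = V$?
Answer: $171622$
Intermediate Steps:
$U{\left(N,s \right)} = -2 + N + s$ ($U{\left(N,s \right)} = \left(N + s\right) - 2 = -2 + N + s$)
$\left(U{\left(\left(199 + 180\right) \left(-25 - 74\right),-482 \right)} - -157904\right) + 51723 = \left(\left(-2 + \left(199 + 180\right) \left(-25 - 74\right) - 482\right) - -157904\right) + 51723 = \left(\left(-2 + 379 \left(-25 + \left(-121 + 47\right)\right) - 482\right) + 157904\right) + 51723 = \left(\left(-2 + 379 \left(-25 - 74\right) - 482\right) + 157904\right) + 51723 = \left(\left(-2 + 379 \left(-99\right) - 482\right) + 157904\right) + 51723 = \left(\left(-2 - 37521 - 482\right) + 157904\right) + 51723 = \left(-38005 + 157904\right) + 51723 = 119899 + 51723 = 171622$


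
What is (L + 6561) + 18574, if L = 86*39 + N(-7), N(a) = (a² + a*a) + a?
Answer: 28580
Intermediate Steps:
N(a) = a + 2*a² (N(a) = (a² + a²) + a = 2*a² + a = a + 2*a²)
L = 3445 (L = 86*39 - 7*(1 + 2*(-7)) = 3354 - 7*(1 - 14) = 3354 - 7*(-13) = 3354 + 91 = 3445)
(L + 6561) + 18574 = (3445 + 6561) + 18574 = 10006 + 18574 = 28580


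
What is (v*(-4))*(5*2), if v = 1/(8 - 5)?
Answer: -40/3 ≈ -13.333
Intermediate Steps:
v = ⅓ (v = 1/3 = ⅓ ≈ 0.33333)
(v*(-4))*(5*2) = ((⅓)*(-4))*(5*2) = -4/3*10 = -40/3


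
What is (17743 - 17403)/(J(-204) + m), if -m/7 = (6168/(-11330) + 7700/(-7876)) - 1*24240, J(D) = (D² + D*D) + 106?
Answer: 20280700/15092935971 ≈ 0.0013437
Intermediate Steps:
J(D) = 106 + 2*D² (J(D) = (D² + D²) + 106 = 2*D² + 106 = 106 + 2*D²)
m = 172072262677/1014035 (m = -7*((6168/(-11330) + 7700/(-7876)) - 1*24240) = -7*((6168*(-1/11330) + 7700*(-1/7876)) - 24240) = -7*((-3084/5665 - 175/179) - 24240) = -7*(-1543411/1014035 - 24240) = -7*(-24581751811/1014035) = 172072262677/1014035 ≈ 1.6969e+5)
(17743 - 17403)/(J(-204) + m) = (17743 - 17403)/((106 + 2*(-204)²) + 172072262677/1014035) = 340/((106 + 2*41616) + 172072262677/1014035) = 340/((106 + 83232) + 172072262677/1014035) = 340/(83338 + 172072262677/1014035) = 340/(256579911507/1014035) = 340*(1014035/256579911507) = 20280700/15092935971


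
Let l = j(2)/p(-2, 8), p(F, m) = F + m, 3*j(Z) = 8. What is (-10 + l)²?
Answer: 7396/81 ≈ 91.309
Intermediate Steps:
j(Z) = 8/3 (j(Z) = (⅓)*8 = 8/3)
l = 4/9 (l = 8/(3*(-2 + 8)) = (8/3)/6 = (8/3)*(⅙) = 4/9 ≈ 0.44444)
(-10 + l)² = (-10 + 4/9)² = (-86/9)² = 7396/81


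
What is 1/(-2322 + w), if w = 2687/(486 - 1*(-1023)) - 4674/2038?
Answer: -1537671/3571260542 ≈ -0.00043057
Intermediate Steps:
w = -788480/1537671 (w = 2687/(486 + 1023) - 4674*1/2038 = 2687/1509 - 2337/1019 = -788480/1537671 ≈ -0.51278)
1/(-2322 + w) = 1/(-2322 - 788480/1537671) = 1/(-3571260542/1537671) = -1537671/3571260542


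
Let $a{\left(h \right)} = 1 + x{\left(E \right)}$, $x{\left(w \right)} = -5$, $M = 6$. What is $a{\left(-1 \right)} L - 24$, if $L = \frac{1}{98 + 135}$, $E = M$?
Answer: $- \frac{5596}{233} \approx -24.017$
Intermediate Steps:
$E = 6$
$L = \frac{1}{233} \approx 0.0042918$
$a{\left(h \right)} = -4$ ($a{\left(h \right)} = 1 - 5 = -4$)
$a{\left(-1 \right)} L - 24 = \left(-4\right) \frac{1}{233} - 24 = - \frac{4}{233} - 24 = - \frac{5596}{233}$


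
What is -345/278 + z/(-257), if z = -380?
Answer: 16975/71446 ≈ 0.23759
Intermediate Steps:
-345/278 + z/(-257) = -345/278 - 380/(-257) = -345*1/278 - 380*(-1/257) = -345/278 + 380/257 = 16975/71446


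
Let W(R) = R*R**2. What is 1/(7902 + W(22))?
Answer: 1/18550 ≈ 5.3908e-5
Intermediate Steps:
W(R) = R**3
1/(7902 + W(22)) = 1/(7902 + 22**3) = 1/(7902 + 10648) = 1/18550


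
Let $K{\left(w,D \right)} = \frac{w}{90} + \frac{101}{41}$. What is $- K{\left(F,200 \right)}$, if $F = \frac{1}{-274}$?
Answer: $- \frac{2490619}{1011060} \approx -2.4634$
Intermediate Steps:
$F = - \frac{1}{274} \approx -0.0036496$
$K{\left(w,D \right)} = \frac{101}{41} + \frac{w}{90}$ ($K{\left(w,D \right)} = w \frac{1}{90} + 101 \cdot \frac{1}{41} = \frac{w}{90} + \frac{101}{41} = \frac{101}{41} + \frac{w}{90}$)
$- K{\left(F,200 \right)} = - (\frac{101}{41} + \frac{1}{90} \left(- \frac{1}{274}\right)) = - (\frac{101}{41} - \frac{1}{24660}) = \left(-1\right) \frac{2490619}{1011060} = - \frac{2490619}{1011060}$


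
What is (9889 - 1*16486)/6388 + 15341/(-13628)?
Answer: -11743889/5440979 ≈ -2.1584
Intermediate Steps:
(9889 - 1*16486)/6388 + 15341/(-13628) = (9889 - 16486)*(1/6388) + 15341*(-1/13628) = -6597*1/6388 - 15341/13628 = -6597/6388 - 15341/13628 = -11743889/5440979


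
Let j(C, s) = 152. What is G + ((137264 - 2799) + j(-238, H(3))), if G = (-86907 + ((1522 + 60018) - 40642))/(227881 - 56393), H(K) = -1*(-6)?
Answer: 23085134087/171488 ≈ 1.3462e+5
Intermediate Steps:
H(K) = 6
G = -66009/171488 (G = (-86907 + (61540 - 40642))/171488 = (-86907 + 20898)*(1/171488) = -66009*1/171488 = -66009/171488 ≈ -0.38492)
G + ((137264 - 2799) + j(-238, H(3))) = -66009/171488 + ((137264 - 2799) + 152) = -66009/171488 + (134465 + 152) = -66009/171488 + 134617 = 23085134087/171488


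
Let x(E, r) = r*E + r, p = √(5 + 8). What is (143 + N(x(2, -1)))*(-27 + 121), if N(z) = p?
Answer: 13442 + 94*√13 ≈ 13781.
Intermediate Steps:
p = √13 ≈ 3.6056
x(E, r) = r + E*r (x(E, r) = E*r + r = r + E*r)
N(z) = √13
(143 + N(x(2, -1)))*(-27 + 121) = (143 + √13)*(-27 + 121) = (143 + √13)*94 = 13442 + 94*√13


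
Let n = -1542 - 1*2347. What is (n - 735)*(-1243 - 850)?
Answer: 9678032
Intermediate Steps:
n = -3889 (n = -1542 - 2347 = -3889)
(n - 735)*(-1243 - 850) = (-3889 - 735)*(-1243 - 850) = -4624*(-2093) = 9678032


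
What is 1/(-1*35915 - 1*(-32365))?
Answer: -1/3550 ≈ -0.00028169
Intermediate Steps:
1/(-1*35915 - 1*(-32365)) = 1/(-35915 + 32365) = 1/(-3550) = -1/3550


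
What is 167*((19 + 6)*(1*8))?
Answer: 33400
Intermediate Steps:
167*((19 + 6)*(1*8)) = 167*(25*8) = 167*200 = 33400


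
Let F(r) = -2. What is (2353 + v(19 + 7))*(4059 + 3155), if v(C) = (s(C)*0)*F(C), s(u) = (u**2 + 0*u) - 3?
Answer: 16974542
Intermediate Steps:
s(u) = -3 + u**2 (s(u) = (u**2 + 0) - 3 = u**2 - 3 = -3 + u**2)
v(C) = 0 (v(C) = ((-3 + C**2)*0)*(-2) = 0*(-2) = 0)
(2353 + v(19 + 7))*(4059 + 3155) = (2353 + 0)*(4059 + 3155) = 2353*7214 = 16974542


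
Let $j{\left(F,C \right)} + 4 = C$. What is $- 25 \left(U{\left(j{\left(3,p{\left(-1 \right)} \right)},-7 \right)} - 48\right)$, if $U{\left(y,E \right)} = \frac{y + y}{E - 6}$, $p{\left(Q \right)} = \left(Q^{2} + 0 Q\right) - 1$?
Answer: $\frac{15400}{13} \approx 1184.6$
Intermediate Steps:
$p{\left(Q \right)} = -1 + Q^{2}$ ($p{\left(Q \right)} = \left(Q^{2} + 0\right) - 1 = Q^{2} - 1 = -1 + Q^{2}$)
$j{\left(F,C \right)} = -4 + C$
$U{\left(y,E \right)} = \frac{2 y}{-6 + E}$
$- 25 \left(U{\left(j{\left(3,p{\left(-1 \right)} \right)},-7 \right)} - 48\right) = - 25 \left(\frac{2 \left(-4 - \left(1 - \left(-1\right)^{2}\right)\right)}{-6 - 7} - 48\right) = - 25 \left(\frac{2 \left(-4 + \left(-1 + 1\right)\right)}{-13} - 48\right) = - 25 \left(2 \left(-4 + 0\right) \left(- \frac{1}{13}\right) - 48\right) = - 25 \left(2 \left(-4\right) \left(- \frac{1}{13}\right) - 48\right) = - 25 \left(\frac{8}{13} - 48\right) = \left(-25\right) \left(- \frac{616}{13}\right) = \frac{15400}{13}$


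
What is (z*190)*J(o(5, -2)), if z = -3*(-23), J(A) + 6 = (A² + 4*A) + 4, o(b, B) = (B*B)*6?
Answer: 8783700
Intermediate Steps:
o(b, B) = 6*B² (o(b, B) = B²*6 = 6*B²)
J(A) = -2 + A² + 4*A (J(A) = -6 + ((A² + 4*A) + 4) = -6 + (4 + A² + 4*A) = -2 + A² + 4*A)
z = 69
(z*190)*J(o(5, -2)) = (69*190)*(-2 + (6*(-2)²)² + 4*(6*(-2)²)) = 13110*(-2 + (6*4)² + 4*(6*4)) = 13110*(-2 + 24² + 4*24) = 13110*(-2 + 576 + 96) = 13110*670 = 8783700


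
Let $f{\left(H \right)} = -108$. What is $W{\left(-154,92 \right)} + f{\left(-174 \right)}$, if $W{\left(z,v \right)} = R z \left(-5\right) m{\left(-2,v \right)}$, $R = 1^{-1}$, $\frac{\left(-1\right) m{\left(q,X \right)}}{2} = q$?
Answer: $2972$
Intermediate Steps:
$m{\left(q,X \right)} = - 2 q$
$R = 1$
$W{\left(z,v \right)} = - 20 z$ ($W{\left(z,v \right)} = 1 z \left(-5\right) \left(\left(-2\right) \left(-2\right)\right) = 1 - 5 z 4 = 1 \left(- 20 z\right) = - 20 z$)
$W{\left(-154,92 \right)} + f{\left(-174 \right)} = \left(-20\right) \left(-154\right) - 108 = 3080 - 108 = 2972$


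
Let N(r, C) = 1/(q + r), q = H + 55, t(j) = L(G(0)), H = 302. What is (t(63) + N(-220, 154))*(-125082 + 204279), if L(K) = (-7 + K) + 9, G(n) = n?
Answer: 21779175/137 ≈ 1.5897e+5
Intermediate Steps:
L(K) = 2 + K
t(j) = 2 (t(j) = 2 + 0 = 2)
q = 357 (q = 302 + 55 = 357)
N(r, C) = 1/(357 + r)
(t(63) + N(-220, 154))*(-125082 + 204279) = (2 + 1/(357 - 220))*(-125082 + 204279) = (2 + 1/137)*79197 = (275/137)*79197 = 21779175/137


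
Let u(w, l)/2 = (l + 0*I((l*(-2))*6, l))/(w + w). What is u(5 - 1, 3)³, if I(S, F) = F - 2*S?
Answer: 27/64 ≈ 0.42188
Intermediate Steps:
u(w, l) = l/w (u(w, l) = 2*((l + 0*(l - 2*l*(-2)*6))/(w + w)) = 2*((l + 0*(l - 2*(-2*l)*6))/((2*w))) = 2*((l + 0*(l - (-24)*l))*(1/(2*w))) = 2*((l + 0*(l + 24*l))*(1/(2*w))) = 2*((l + 0*(25*l))*(1/(2*w))) = 2*((l + 0)*(1/(2*w))) = 2*(l*(1/(2*w))) = 2*(l/(2*w)) = l/w)
u(5 - 1, 3)³ = (3/(5 - 1))³ = (3/4)³ = (3*(¼))³ = (¾)³ = 27/64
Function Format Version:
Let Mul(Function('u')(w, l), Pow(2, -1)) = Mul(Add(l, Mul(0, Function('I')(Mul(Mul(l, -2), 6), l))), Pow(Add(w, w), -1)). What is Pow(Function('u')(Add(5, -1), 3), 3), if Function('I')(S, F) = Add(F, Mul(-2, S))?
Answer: Rational(27, 64) ≈ 0.42188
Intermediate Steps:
Function('u')(w, l) = Mul(l, Pow(w, -1)) (Function('u')(w, l) = Mul(2, Mul(Add(l, Mul(0, Add(l, Mul(-2, Mul(Mul(l, -2), 6))))), Pow(Add(w, w), -1))) = Mul(2, Mul(Add(l, Mul(0, Add(l, Mul(-2, Mul(Mul(-2, l), 6))))), Pow(Mul(2, w), -1))) = Mul(2, Mul(Add(l, Mul(0, Add(l, Mul(-2, Mul(-12, l))))), Mul(Rational(1, 2), Pow(w, -1)))) = Mul(2, Mul(Add(l, Mul(0, Add(l, Mul(24, l)))), Mul(Rational(1, 2), Pow(w, -1)))) = Mul(2, Mul(Add(l, Mul(0, Mul(25, l))), Mul(Rational(1, 2), Pow(w, -1)))) = Mul(2, Mul(Add(l, 0), Mul(Rational(1, 2), Pow(w, -1)))) = Mul(2, Mul(l, Mul(Rational(1, 2), Pow(w, -1)))) = Mul(2, Mul(Rational(1, 2), l, Pow(w, -1))) = Mul(l, Pow(w, -1)))
Pow(Function('u')(Add(5, -1), 3), 3) = Pow(Mul(3, Pow(Add(5, -1), -1)), 3) = Pow(Mul(3, Pow(4, -1)), 3) = Pow(Mul(3, Rational(1, 4)), 3) = Pow(Rational(3, 4), 3) = Rational(27, 64)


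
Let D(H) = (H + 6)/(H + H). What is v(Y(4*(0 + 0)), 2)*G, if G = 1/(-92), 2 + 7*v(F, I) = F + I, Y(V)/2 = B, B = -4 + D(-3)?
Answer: 9/644 ≈ 0.013975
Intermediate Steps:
D(H) = (6 + H)/(2*H) (D(H) = (6 + H)/((2*H)) = (6 + H)*(1/(2*H)) = (6 + H)/(2*H))
B = -9/2 (B = -4 + (1/2)*(6 - 3)/(-3) = -4 + (1/2)*(-1/3)*3 = -4 - 1/2 = -9/2 ≈ -4.5000)
Y(V) = -9 (Y(V) = 2*(-9/2) = -9)
v(F, I) = -2/7 + F/7 + I/7 (v(F, I) = -2/7 + (F + I)/7 = -2/7 + (F/7 + I/7) = -2/7 + F/7 + I/7)
G = -1/92 ≈ -0.010870
v(Y(4*(0 + 0)), 2)*G = (-2/7 + (1/7)*(-9) + (1/7)*2)*(-1/92) = (-2/7 - 9/7 + 2/7)*(-1/92) = -9/7*(-1/92) = 9/644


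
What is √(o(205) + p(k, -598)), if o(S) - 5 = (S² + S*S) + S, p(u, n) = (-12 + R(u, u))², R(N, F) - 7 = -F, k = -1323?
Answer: 6*√50594 ≈ 1349.6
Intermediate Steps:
R(N, F) = 7 - F
p(u, n) = (-5 - u)² (p(u, n) = (-12 + (7 - u))² = (-5 - u)²)
o(S) = 5 + S + 2*S² (o(S) = 5 + ((S² + S*S) + S) = 5 + ((S² + S²) + S) = 5 + (2*S² + S) = 5 + (S + 2*S²) = 5 + S + 2*S²)
√(o(205) + p(k, -598)) = √((5 + 205 + 2*205²) + (5 - 1323)²) = √((5 + 205 + 2*42025) + (-1318)²) = √((5 + 205 + 84050) + 1737124) = √(84260 + 1737124) = √1821384 = 6*√50594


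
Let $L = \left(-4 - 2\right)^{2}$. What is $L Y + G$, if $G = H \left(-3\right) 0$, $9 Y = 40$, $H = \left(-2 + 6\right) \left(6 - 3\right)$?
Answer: $160$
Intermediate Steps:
$H = 12$ ($H = 4 \cdot 3 = 12$)
$Y = \frac{40}{9}$ ($Y = \frac{1}{9} \cdot 40 = \frac{40}{9} \approx 4.4444$)
$G = 0$ ($G = 12 \left(-3\right) 0 = \left(-36\right) 0 = 0$)
$L = 36$ ($L = \left(-6\right)^{2} = 36$)
$L Y + G = 36 \cdot \frac{40}{9} + 0 = 160 + 0 = 160$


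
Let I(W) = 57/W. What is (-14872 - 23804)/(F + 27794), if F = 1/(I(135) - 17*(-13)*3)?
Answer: -1154633304/829762121 ≈ -1.3915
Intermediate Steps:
F = 45/29854 (F = 1/(57/135 - 17*(-13)*3) = 1/(57*(1/135) + 221*3) = 1/(19/45 + 663) = 1/(29854/45) = 45/29854 ≈ 0.0015073)
(-14872 - 23804)/(F + 27794) = (-14872 - 23804)/(45/29854 + 27794) = -38676/829762121/29854 = -38676*29854/829762121 = -1154633304/829762121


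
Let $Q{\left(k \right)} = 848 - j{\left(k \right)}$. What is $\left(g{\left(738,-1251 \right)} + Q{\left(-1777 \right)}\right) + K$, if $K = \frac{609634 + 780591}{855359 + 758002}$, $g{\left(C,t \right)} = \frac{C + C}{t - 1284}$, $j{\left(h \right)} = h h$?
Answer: $- \frac{4303744059583132}{1363290045} \approx -3.1569 \cdot 10^{6}$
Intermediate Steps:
$j{\left(h \right)} = h^{2}$
$g{\left(C,t \right)} = \frac{2 C}{-1284 + t}$
$Q{\left(k \right)} = 848 - k^{2}$
$K = \frac{1390225}{1613361} \approx 0.8617$
$\left(g{\left(738,-1251 \right)} + Q{\left(-1777 \right)}\right) + K = \left(2 \cdot 738 \frac{1}{-1284 - 1251} + \left(848 - \left(-1777\right)^{2}\right)\right) + \frac{1390225}{1613361} = \left(2 \cdot 738 \frac{1}{-2535} + \left(848 - 3157729\right)\right) + \frac{1390225}{1613361} = \left(2 \cdot 738 \left(- \frac{1}{2535}\right) + \left(848 - 3157729\right)\right) + \frac{1390225}{1613361} = \left(- \frac{492}{845} - 3156881\right) + \frac{1390225}{1613361} = - \frac{2667564937}{845} + \frac{1390225}{1613361} = - \frac{4303744059583132}{1363290045}$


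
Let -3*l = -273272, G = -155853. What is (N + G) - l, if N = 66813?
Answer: -540392/3 ≈ -1.8013e+5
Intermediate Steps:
l = 273272/3 (l = -⅓*(-273272) = 273272/3 ≈ 91091.)
(N + G) - l = (66813 - 155853) - 1*273272/3 = -89040 - 273272/3 = -540392/3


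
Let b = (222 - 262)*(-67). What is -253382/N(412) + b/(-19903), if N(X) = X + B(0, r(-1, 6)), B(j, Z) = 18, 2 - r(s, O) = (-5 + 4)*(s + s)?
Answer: -2522107173/4279145 ≈ -589.40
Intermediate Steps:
b = 2680 (b = -40*(-67) = 2680)
r(s, O) = 2 + 2*s (r(s, O) = 2 - (-5 + 4)*(s + s) = 2 - (-1)*2*s = 2 - (-2)*s = 2 + 2*s)
N(X) = 18 + X (N(X) = X + 18 = 18 + X)
-253382/N(412) + b/(-19903) = -253382/(18 + 412) + 2680/(-19903) = -253382/430 + 2680*(-1/19903) = -253382*1/430 - 2680/19903 = -126691/215 - 2680/19903 = -2522107173/4279145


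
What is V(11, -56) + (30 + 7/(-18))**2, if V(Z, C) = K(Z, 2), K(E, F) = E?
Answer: 287653/324 ≈ 887.82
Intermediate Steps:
V(Z, C) = Z
V(11, -56) + (30 + 7/(-18))**2 = 11 + (30 + 7/(-18))**2 = 11 + (30 + 7*(-1/18))**2 = 11 + (30 - 7/18)**2 = 11 + (533/18)**2 = 11 + 284089/324 = 287653/324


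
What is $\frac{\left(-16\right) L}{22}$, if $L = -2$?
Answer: $\frac{16}{11} \approx 1.4545$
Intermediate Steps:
$\frac{\left(-16\right) L}{22} = \frac{\left(-16\right) \left(-2\right)}{22} = 32 \cdot \frac{1}{22} = \frac{16}{11}$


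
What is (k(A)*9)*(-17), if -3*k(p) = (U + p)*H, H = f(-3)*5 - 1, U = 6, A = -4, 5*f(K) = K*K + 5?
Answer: 1326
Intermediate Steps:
f(K) = 1 + K²/5 (f(K) = (K*K + 5)/5 = (K² + 5)/5 = (5 + K²)/5 = 1 + K²/5)
H = 13 (H = (1 + (⅕)*(-3)²)*5 - 1 = (1 + (⅕)*9)*5 - 1 = (1 + 9/5)*5 - 1 = (14/5)*5 - 1 = 14 - 1 = 13)
k(p) = -26 - 13*p/3 (k(p) = -(6 + p)*13/3 = -(78 + 13*p)/3 = -26 - 13*p/3)
(k(A)*9)*(-17) = ((-26 - 13/3*(-4))*9)*(-17) = ((-26 + 52/3)*9)*(-17) = -26/3*9*(-17) = -78*(-17) = 1326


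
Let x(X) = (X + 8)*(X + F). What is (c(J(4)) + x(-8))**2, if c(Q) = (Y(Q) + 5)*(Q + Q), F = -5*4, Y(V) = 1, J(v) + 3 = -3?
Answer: 5184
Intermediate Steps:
J(v) = -6 (J(v) = -3 - 3 = -6)
F = -20
x(X) = (-20 + X)*(8 + X) (x(X) = (X + 8)*(X - 20) = (8 + X)*(-20 + X) = (-20 + X)*(8 + X))
c(Q) = 12*Q (c(Q) = (1 + 5)*(Q + Q) = 6*(2*Q) = 12*Q)
(c(J(4)) + x(-8))**2 = (12*(-6) + (-160 + (-8)**2 - 12*(-8)))**2 = (-72 + (-160 + 64 + 96))**2 = (-72 + 0)**2 = (-72)**2 = 5184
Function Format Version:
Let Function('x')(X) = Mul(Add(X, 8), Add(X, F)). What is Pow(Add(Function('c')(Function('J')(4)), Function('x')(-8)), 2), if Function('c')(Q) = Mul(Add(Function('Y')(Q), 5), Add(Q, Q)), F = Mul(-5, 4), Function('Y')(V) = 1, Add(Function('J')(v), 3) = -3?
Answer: 5184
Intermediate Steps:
Function('J')(v) = -6 (Function('J')(v) = Add(-3, -3) = -6)
F = -20
Function('x')(X) = Mul(Add(-20, X), Add(8, X)) (Function('x')(X) = Mul(Add(X, 8), Add(X, -20)) = Mul(Add(8, X), Add(-20, X)) = Mul(Add(-20, X), Add(8, X)))
Function('c')(Q) = Mul(12, Q) (Function('c')(Q) = Mul(Add(1, 5), Add(Q, Q)) = Mul(6, Mul(2, Q)) = Mul(12, Q))
Pow(Add(Function('c')(Function('J')(4)), Function('x')(-8)), 2) = Pow(Add(Mul(12, -6), Add(-160, Pow(-8, 2), Mul(-12, -8))), 2) = Pow(Add(-72, Add(-160, 64, 96)), 2) = Pow(Add(-72, 0), 2) = Pow(-72, 2) = 5184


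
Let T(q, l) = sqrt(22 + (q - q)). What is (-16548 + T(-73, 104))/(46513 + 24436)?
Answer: -16548/70949 + sqrt(22)/70949 ≈ -0.23317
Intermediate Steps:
T(q, l) = sqrt(22) (T(q, l) = sqrt(22 + 0) = sqrt(22))
(-16548 + T(-73, 104))/(46513 + 24436) = (-16548 + sqrt(22))/(46513 + 24436) = (-16548 + sqrt(22))/70949 = (-16548 + sqrt(22))*(1/70949) = -16548/70949 + sqrt(22)/70949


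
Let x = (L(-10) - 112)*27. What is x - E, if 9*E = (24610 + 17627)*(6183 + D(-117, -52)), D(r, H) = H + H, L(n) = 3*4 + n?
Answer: -28531717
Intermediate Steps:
L(n) = 12 + n
D(r, H) = 2*H
x = -2970 (x = ((12 - 10) - 112)*27 = (2 - 112)*27 = -110*27 = -2970)
E = 28528747 (E = ((24610 + 17627)*(6183 + 2*(-52)))/9 = (42237*(6183 - 104))/9 = (42237*6079)/9 = (⅑)*256758723 = 28528747)
x - E = -2970 - 1*28528747 = -2970 - 28528747 = -28531717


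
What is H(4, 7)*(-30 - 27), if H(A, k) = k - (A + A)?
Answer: 57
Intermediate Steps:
H(A, k) = k - 2*A
H(4, 7)*(-30 - 27) = (7 - 2*4)*(-30 - 27) = (7 - 8)*(-57) = -1*(-57) = 57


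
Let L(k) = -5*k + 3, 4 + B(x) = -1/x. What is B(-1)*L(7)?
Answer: 96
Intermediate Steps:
B(x) = -4 - 1/x
L(k) = 3 - 5*k
B(-1)*L(7) = (-4 - 1/(-1))*(3 - 5*7) = (-4 - 1*(-1))*(3 - 35) = (-4 + 1)*(-32) = -3*(-32) = 96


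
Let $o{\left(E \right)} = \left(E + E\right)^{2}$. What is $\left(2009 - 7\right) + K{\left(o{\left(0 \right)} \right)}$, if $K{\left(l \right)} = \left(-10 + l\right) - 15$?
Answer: $1977$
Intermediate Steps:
$o{\left(E \right)} = 4 E^{2}$ ($o{\left(E \right)} = \left(2 E\right)^{2} = 4 E^{2}$)
$K{\left(l \right)} = -25 + l$
$\left(2009 - 7\right) + K{\left(o{\left(0 \right)} \right)} = \left(2009 - 7\right) - \left(25 - 4 \cdot 0^{2}\right) = 2002 + \left(-25 + 4 \cdot 0\right) = 2002 + \left(-25 + 0\right) = 2002 - 25 = 1977$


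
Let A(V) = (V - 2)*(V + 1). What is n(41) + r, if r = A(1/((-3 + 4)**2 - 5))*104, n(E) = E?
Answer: -269/2 ≈ -134.50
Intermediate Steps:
A(V) = (1 + V)*(-2 + V) (A(V) = (-2 + V)*(1 + V) = (1 + V)*(-2 + V))
r = -351/2 (r = (-2 + (1/((-3 + 4)**2 - 5))**2 - 1/((-3 + 4)**2 - 5))*104 = (-2 + (1/(1**2 - 5))**2 - 1/(1**2 - 5))*104 = (-2 + (1/(1 - 5))**2 - 1/(1 - 5))*104 = (-2 + (1/(-4))**2 - 1/(-4))*104 = (-2 + (-1/4)**2 - 1*(-1/4))*104 = (-2 + 1/16 + 1/4)*104 = -27/16*104 = -351/2 ≈ -175.50)
n(41) + r = 41 - 351/2 = -269/2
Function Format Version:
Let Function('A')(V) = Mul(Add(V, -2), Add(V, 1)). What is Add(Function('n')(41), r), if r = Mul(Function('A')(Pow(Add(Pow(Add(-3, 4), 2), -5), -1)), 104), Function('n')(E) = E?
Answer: Rational(-269, 2) ≈ -134.50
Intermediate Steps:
Function('A')(V) = Mul(Add(1, V), Add(-2, V)) (Function('A')(V) = Mul(Add(-2, V), Add(1, V)) = Mul(Add(1, V), Add(-2, V)))
r = Rational(-351, 2) (r = Mul(Add(-2, Pow(Pow(Add(Pow(Add(-3, 4), 2), -5), -1), 2), Mul(-1, Pow(Add(Pow(Add(-3, 4), 2), -5), -1))), 104) = Mul(Add(-2, Pow(Pow(Add(Pow(1, 2), -5), -1), 2), Mul(-1, Pow(Add(Pow(1, 2), -5), -1))), 104) = Mul(Add(-2, Pow(Pow(Add(1, -5), -1), 2), Mul(-1, Pow(Add(1, -5), -1))), 104) = Mul(Add(-2, Pow(Pow(-4, -1), 2), Mul(-1, Pow(-4, -1))), 104) = Mul(Add(-2, Pow(Rational(-1, 4), 2), Mul(-1, Rational(-1, 4))), 104) = Mul(Add(-2, Rational(1, 16), Rational(1, 4)), 104) = Mul(Rational(-27, 16), 104) = Rational(-351, 2) ≈ -175.50)
Add(Function('n')(41), r) = Add(41, Rational(-351, 2)) = Rational(-269, 2)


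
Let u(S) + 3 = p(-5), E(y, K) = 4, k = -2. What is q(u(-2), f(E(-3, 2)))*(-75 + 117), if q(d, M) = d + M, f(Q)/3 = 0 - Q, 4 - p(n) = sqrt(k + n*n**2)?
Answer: -462 - 42*I*sqrt(127) ≈ -462.0 - 473.32*I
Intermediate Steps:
p(n) = 4 - sqrt(-2 + n**3) (p(n) = 4 - sqrt(-2 + n*n**2) = 4 - sqrt(-2 + n**3))
f(Q) = -3*Q (f(Q) = 3*(0 - Q) = 3*(-Q) = -3*Q)
u(S) = 1 - I*sqrt(127) (u(S) = -3 + (4 - sqrt(-2 + (-5)**3)) = -3 + (4 - sqrt(-2 - 125)) = -3 + (4 - sqrt(-127)) = -3 + (4 - I*sqrt(127)) = 1 - I*sqrt(127))
q(d, M) = M + d
q(u(-2), f(E(-3, 2)))*(-75 + 117) = (-3*4 + (1 - I*sqrt(127)))*(-75 + 117) = (-12 + (1 - I*sqrt(127)))*42 = (-11 - I*sqrt(127))*42 = -462 - 42*I*sqrt(127)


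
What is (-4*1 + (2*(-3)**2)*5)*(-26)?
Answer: -2236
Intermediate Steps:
(-4*1 + (2*(-3)**2)*5)*(-26) = (-4 + (2*9)*5)*(-26) = (-4 + 18*5)*(-26) = (-4 + 90)*(-26) = 86*(-26) = -2236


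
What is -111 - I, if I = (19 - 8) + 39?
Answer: -161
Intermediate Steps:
I = 50 (I = 11 + 39 = 50)
-111 - I = -111 - 1*50 = -111 - 50 = -161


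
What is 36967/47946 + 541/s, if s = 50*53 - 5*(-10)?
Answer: 20958281/21575700 ≈ 0.97138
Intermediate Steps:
s = 2700 (s = 2650 + 50 = 2700)
36967/47946 + 541/s = 36967/47946 + 541/2700 = 20958281/21575700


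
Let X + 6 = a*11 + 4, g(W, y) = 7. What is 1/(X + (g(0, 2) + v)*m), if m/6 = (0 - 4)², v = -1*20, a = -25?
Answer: -1/1525 ≈ -0.00065574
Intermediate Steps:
v = -20
X = -277 (X = -6 + (-25*11 + 4) = -6 + (-275 + 4) = -6 - 271 = -277)
m = 96 (m = 6*(0 - 4)² = 6*(-4)² = 6*16 = 96)
1/(X + (g(0, 2) + v)*m) = 1/(-277 + (7 - 20)*96) = 1/(-277 - 13*96) = 1/(-277 - 1248) = 1/(-1525) = -1/1525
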